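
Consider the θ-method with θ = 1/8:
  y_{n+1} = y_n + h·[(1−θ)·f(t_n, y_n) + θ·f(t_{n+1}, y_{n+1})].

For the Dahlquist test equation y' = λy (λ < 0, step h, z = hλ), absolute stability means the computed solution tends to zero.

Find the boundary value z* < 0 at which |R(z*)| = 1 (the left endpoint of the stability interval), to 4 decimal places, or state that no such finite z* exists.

Set f=λy, z=hλ:
  y_{n+1} = y_n + z·[7/8·y_n + 1/8·y_{n+1}] ⇒ (1 − 1/8z)y_{n+1} = (1 + 7/8z)y_n
  ⇒ R(z) = (1 + 7/8z)/(1 − 1/8z).

Find x<0 with |R(x)|<1.
x=-1.41: |R|=0.1987
R=−1: 1+7/8x = −1+1/8x ⇒ -3/4x=2 ⇒ x=2/(-3/4)=-2.6667
Confirm numerically:
  x=-2.090: |R|=0.65709 <1
  x=-1.827: |R|=0.48733 <1
  x=-1.699: |R|=0.40138 <1
  x=-2.769: |R|=1.05702 >1
  x=-2.763: |R|=1.05370 >1
So |R|<1 on (-2.6667, 0).

left endpoint -2.6667.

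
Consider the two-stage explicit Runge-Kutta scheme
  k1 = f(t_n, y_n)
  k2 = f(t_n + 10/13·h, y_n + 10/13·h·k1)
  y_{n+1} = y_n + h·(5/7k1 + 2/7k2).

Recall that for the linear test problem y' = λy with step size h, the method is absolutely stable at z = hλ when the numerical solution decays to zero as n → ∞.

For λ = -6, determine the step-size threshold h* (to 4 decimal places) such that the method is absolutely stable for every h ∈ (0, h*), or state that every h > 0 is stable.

Test eqn y'=λy, z=hλ:
  k1=λy_n ⇒ h·k1=z·y_n;  k2=λ(1+10/13z)y_n ⇒ h·k2=z(1+10/13z)y_n
  y_{n+1}/y_n = 1 + 5/7z + 2/7z(1+10/13z) = 1 + z + 20/91z²
  R(z) = 1 + z + 20/91z².

Boundary: |R(x)|=1, x<0.
x=-1.02: |R|=0.2087
R=1: x+20/91x²=0 ⇒ x=−91/20=-4.5500; min R=1−1/(4·20/91)=-0.1375>−1
Confirm numerically:
  x=-3.788: |R|=0.36561 <1
  x=-2.258: |R|=0.13744 <1
  x=-1.872: |R|=0.10181 <1
  x=-5.085: |R|=1.59791 >1
  x=-5.028: |R|=1.52822 >1
Interval (-4.5500, 0).

(-4.5500,0); λ=-6 ⇒ h* = (91/20)/6 = 0.7583.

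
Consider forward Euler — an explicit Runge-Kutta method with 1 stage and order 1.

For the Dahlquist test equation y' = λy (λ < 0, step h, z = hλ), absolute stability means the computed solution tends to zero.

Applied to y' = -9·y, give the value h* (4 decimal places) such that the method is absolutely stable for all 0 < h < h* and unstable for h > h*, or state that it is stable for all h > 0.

Set f=λy, z=hλ:
  order 1, 1-stage ⇒ R(z)=1+z
  (e.g. R(-0.38)=0.62000, |R|=0.62000)

Need |R(x)|<1, x<0.
x=-0.38: |R|=0.6200
|R(-2.34)|=1.3400 |R(-1.93)|=0.9300 |R(-1.78)|=0.7800
Bisect:
  x_lo=-2.6112 |R|=1.6112  x_hi=-0.3592 |R|=0.6408
  mid=-1.48516 |R|=0.48516 →hi
  mid=-2.04816 |R|=1.04816 →lo
  mid=-1.76666 |R|=0.76666 →hi
  mid=-1.90741 |R|=0.90741 →hi
  mid=-1.97779 |R|=0.97779 →hi
  mid=-2.01298 |R|=1.01298 →lo
  mid=-1.99538 |R|=0.99538 →hi
  mid=-2.00418 |R|=1.00418 →lo
  ...
  [-2.00006,-1.99992] ⇒ x*=-2.0000
So |R|<1 on (-2.0000, 0).

(-2.0000,0); λ=-9 ⇒ h* = 0.2222.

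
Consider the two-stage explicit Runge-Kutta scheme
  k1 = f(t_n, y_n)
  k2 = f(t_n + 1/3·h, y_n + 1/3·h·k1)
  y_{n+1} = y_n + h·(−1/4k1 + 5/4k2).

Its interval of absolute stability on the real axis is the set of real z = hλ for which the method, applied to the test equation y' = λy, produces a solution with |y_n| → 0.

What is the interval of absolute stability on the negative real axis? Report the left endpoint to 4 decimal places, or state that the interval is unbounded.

Test eqn y'=λy, z=hλ:
  k1=λy_n ⇒ h·k1=z·y_n;  k2=λ(1+1/3z)y_n ⇒ h·k2=z(1+1/3z)y_n
  y_{n+1}/y_n = 1 − 1/4z + 5/4z(1+1/3z) = 1 + z + 5/12z²
  Hence R(z) = 1 + z + 5/12z².

Find x<0 with |R(x)|<1.
x=-0.89: |R|=0.4400
R=1: x+5/12x²=0 ⇒ x=−12/5=-2.4000; min R=1−1/(4·5/12)=0.4000>−1
Confirm numerically:
  x=-2.309: |R|=0.91245 <1
  x=-1.943: |R|=0.63002 <1
  x=-1.645: |R|=0.48251 <1
  x=-0.993: |R|=0.41785 <1
  x=-2.952: |R|=1.67896 >1
  x=-2.834: |R|=1.51248 >1
  x=-2.462: |R|=1.06360 >1
Interval (-2.4000, 0).

(-2.4000, 0).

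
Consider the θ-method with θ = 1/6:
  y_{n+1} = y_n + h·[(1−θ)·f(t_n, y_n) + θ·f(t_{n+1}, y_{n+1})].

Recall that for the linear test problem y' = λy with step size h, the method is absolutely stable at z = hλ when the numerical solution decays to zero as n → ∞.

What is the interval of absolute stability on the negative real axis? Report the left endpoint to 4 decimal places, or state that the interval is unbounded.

With y'=λy (z=hλ):
  y_{n+1} = y_n + z·[5/6·y_n + 1/6·y_{n+1}] ⇒ (1 − 1/6z)y_{n+1} = (1 + 5/6z)y_n
  so R(z) = (1 + 5/6z)/(1 − 1/6z).

Solve |R(x)|<1 on ℝ⁻.
x=-1.45: |R|=0.1678
R=−1: 1+5/6x = −1+1/6x ⇒ -2/3x=2 ⇒ x=2/(-2/3)=-3.0000
Confirm numerically:
  x=-2.626: |R|=0.82657 <1
  x=-2.224: |R|=0.62257 <1
  x=-1.780: |R|=0.37275 <1
  x=-1.330: |R|=0.08868 <1
  x=-3.492: |R|=1.20733 >1
  x=-3.206: |R|=1.08951 >1
So |R|<1 on (-3.0000, 0).

(-3.0000, 0).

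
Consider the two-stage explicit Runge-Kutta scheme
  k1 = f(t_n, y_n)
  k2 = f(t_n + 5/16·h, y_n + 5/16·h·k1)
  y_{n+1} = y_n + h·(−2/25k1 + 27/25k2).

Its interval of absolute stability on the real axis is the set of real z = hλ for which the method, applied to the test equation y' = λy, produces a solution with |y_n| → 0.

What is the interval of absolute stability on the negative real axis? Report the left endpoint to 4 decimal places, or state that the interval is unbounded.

(-2.9630, 0).

Test eqn y'=λy, z=hλ:
  k1=λy_n ⇒ h·k1=z·y_n;  k2=λ(1+5/16z)y_n ⇒ h·k2=z(1+5/16z)y_n
  y_{n+1}/y_n = 1 − 2/25z + 27/25z(1+5/16z) = 1 + z + 27/80z²
  Hence R(z) = 1 + z + 27/80z².

Need |R(x)|<1, x<0.
x=-0.49: |R|=0.5910
R=1: x+27/80x²=0 ⇒ x=−80/27=-2.9630; min R=1−1/(4·27/80)=0.2593>−1
Confirm numerically:
  x=-1.815: |R|=0.29680 <1
  x=-1.435: |R|=0.25999 <1
  x=-1.423: |R|=0.26041 <1
  x=-3.379: |R|=1.47445 >1
  x=-3.177: |R|=1.22950 >1
Stable set (-2.9630, 0).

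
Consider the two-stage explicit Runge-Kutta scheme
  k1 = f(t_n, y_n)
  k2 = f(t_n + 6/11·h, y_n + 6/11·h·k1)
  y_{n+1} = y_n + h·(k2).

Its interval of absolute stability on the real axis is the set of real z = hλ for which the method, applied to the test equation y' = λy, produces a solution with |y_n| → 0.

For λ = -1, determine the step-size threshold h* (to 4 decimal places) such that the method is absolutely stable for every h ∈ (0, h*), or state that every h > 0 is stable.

(-1.8333,0); λ=-1 ⇒ h* = (11/6)/1 = 1.8333.

Test eqn y'=λy, z=hλ:
  k1=λy_n ⇒ h·k1=z·y_n;  k2=λ(1+6/11z)y_n ⇒ h·k2=z(1+6/11z)y_n
  y_{n+1}/y_n = 1 + z(1+6/11z) = 1 + z + 6/11z²
  so R(z) = 1 + z + 6/11z².

Boundary: |R(x)|=1, x<0.
x=-1.62: |R|=0.8115
R=1: x+6/11x²=0 ⇒ x=−11/6=-1.8333; min R=1−1/(4·6/11)=0.5417>−1
Confirm numerically:
  x=-1.657: |R|=0.84063 <1
  x=-1.057: |R|=0.55241 <1
  x=-0.960: |R|=0.54269 <1
  x=-1.945: |R|=1.11847 >1
  x=-1.868: |R|=1.03532 >1
So |R|<1 on (-1.8333, 0).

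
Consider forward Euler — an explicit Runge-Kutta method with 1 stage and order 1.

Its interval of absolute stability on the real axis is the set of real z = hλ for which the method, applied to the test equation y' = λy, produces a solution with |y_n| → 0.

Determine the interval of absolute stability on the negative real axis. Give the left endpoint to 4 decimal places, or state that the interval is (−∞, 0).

(-2.0000, 0).

Test eqn y'=λy, z=hλ:
  order 1, 1-stage ⇒ R(z)=1+z
  (e.g. R(-0.93)=0.07000, |R|=0.07000)

Need |R(x)|<1, x<0.
x=-0.93: |R|=0.0700
|R(-1.17)|=0.1700 |R(-0.68)|=0.3200 |R(-0.59)|=0.4100
Bisect:
  x_lo=-2.4618 |R|=1.4618  x_hi=-0.3426 |R|=0.6574
  mid=-1.40220 |R|=0.40220 →hi
  mid=-1.93200 |R|=0.93200 →hi
  mid=-2.19690 |R|=1.19690 →lo
  mid=-2.06445 |R|=1.06445 →lo
  mid=-1.99823 |R|=0.99823 →hi
  mid=-2.03134 |R|=1.03134 →lo
  mid=-2.01478 |R|=1.01478 →lo
  mid=-2.00650 |R|=1.00650 →lo
  ...
  [-2.00004,-1.99991] ⇒ x*=-2.0000
Stable set (-2.0000, 0).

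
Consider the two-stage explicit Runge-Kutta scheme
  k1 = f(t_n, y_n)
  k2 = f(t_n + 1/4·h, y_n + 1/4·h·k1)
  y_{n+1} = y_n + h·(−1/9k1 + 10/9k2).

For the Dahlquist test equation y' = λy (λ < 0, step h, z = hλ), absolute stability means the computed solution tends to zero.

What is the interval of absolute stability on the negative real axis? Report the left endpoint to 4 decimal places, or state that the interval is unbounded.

Set f=λy, z=hλ:
  k1=λy_n ⇒ h·k1=z·y_n;  k2=λ(1+1/4z)y_n ⇒ h·k2=z(1+1/4z)y_n
  y_{n+1}/y_n = 1 − 1/9z + 10/9z(1+1/4z) = 1 + z + 5/18z²
  so R(z) = 1 + z + 5/18z².

Need |R(x)|<1, x<0.
x=-0.55: |R|=0.5340
R=1: x+5/18x²=0 ⇒ x=−18/5=-3.6000; min R=1−1/(4·5/18)=0.1000>−1
Confirm numerically:
  x=-3.403: |R|=0.81378 <1
  x=-3.006: |R|=0.50401 <1
  x=-2.721: |R|=0.33562 <1
  x=-2.401: |R|=0.20033 <1
  x=-4.068: |R|=1.52884 >1
  x=-4.041: |R|=1.49502 >1
  x=-3.640: |R|=1.04044 >1
Interval (-3.6000, 0).

(-3.6000, 0).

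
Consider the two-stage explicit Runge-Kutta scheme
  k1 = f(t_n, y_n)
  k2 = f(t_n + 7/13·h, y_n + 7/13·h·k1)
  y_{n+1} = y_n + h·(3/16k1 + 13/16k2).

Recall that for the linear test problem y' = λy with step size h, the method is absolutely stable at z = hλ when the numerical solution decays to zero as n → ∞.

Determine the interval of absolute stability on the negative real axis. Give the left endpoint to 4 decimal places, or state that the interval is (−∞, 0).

z∈(-2.2857,0).

Set f=λy, z=hλ:
  k1=λy_n ⇒ h·k1=z·y_n;  k2=λ(1+7/13z)y_n ⇒ h·k2=z(1+7/13z)y_n
  y_{n+1}/y_n = 1 + 3/16z + 13/16z(1+7/13z) = 1 + z + 7/16z²
  R(z) = 1 + z + 7/16z².

Need |R(x)|<1, x<0.
x=-1.09: |R|=0.4298
R=1: x+7/16x²=0 ⇒ x=−16/7=-2.2857; min R=1−1/(4·7/16)=0.4286>−1
Confirm numerically:
  x=-2.249: |R|=0.96388 <1
  x=-1.529: |R|=0.49381 <1
  x=-1.472: |R|=0.47597 <1
  x=-1.455: |R|=0.47120 <1
  x=-2.571: |R|=1.32089 >1
  x=-2.558: |R|=1.30472 >1
  x=-2.347: |R|=1.06293 >1
So |R|<1 on (-2.2857, 0).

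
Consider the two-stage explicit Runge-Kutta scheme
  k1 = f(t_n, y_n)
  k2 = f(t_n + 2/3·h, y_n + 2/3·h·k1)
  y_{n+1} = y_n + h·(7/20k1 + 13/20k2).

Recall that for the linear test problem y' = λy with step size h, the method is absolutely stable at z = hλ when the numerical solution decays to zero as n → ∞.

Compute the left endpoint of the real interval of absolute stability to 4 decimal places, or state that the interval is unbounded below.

z* = -2.3077.

On y'=λy, z=hλ:
  k1=λy_n ⇒ h·k1=z·y_n;  k2=λ(1+2/3z)y_n ⇒ h·k2=z(1+2/3z)y_n
  y_{n+1}/y_n = 1 + 7/20z + 13/20z(1+2/3z) = 1 + z + 13/30z²
  so R(z) = 1 + z + 13/30z².

Boundary: |R(x)|=1, x<0.
x=-1.24: |R|=0.4263
R=1: x+13/30x²=0 ⇒ x=−30/13=-2.3077; min R=1−1/(4·13/30)=0.4231>−1
Confirm numerically:
  x=-2.181: |R|=0.88026 <1
  x=-1.983: |R|=0.72099 <1
  x=-1.922: |R|=0.67877 <1
  x=-1.465: |R|=0.46503 <1
  x=-2.588: |R|=1.31436 >1
  x=-2.516: |R|=1.22711 >1
So |R|<1 on (-2.3077, 0).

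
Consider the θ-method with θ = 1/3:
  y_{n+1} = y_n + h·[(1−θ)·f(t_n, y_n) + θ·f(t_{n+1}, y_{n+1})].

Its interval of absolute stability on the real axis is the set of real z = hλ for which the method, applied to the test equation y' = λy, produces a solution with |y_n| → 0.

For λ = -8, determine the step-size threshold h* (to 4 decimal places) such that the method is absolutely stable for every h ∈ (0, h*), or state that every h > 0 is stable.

(-6.0000,0); λ=-8 ⇒ h* = (6)/8 = 0.7500.

Test eqn y'=λy, z=hλ:
  y_{n+1} = y_n + z·[2/3·y_n + 1/3·y_{n+1}] ⇒ (1 − 1/3z)y_{n+1} = (1 + 2/3z)y_n
  ⇒ R(z) = (1 + 2/3z)/(1 − 1/3z).

Solve |R(x)|<1 on ℝ⁻.
x=-0.55: |R|=0.5352
R=−1: 1+2/3x = −1+1/3x ⇒ -1/3x=2 ⇒ x=2/(-1/3)=-6.0000
Confirm numerically:
  x=-5.875: |R|=0.98592 <1
  x=-4.948: |R|=0.86764 <1
  x=-3.542: |R|=0.62427 <1
  x=-2.584: |R|=0.38825 <1
  x=-6.495: |R|=1.05213 >1
  x=-6.247: |R|=1.02671 >1
Stable set (-6.0000, 0).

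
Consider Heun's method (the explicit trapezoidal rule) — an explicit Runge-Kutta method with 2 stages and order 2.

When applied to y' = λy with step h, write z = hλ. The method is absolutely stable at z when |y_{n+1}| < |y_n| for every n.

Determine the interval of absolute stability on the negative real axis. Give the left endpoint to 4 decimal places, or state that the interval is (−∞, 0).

z∈(-2.0000,0).

On y'=λy, z=hλ:
  order 2, 2-stage ⇒ R(z)=1+z+z^2/2
  (e.g. R(-1.18)=0.51620, |R|=0.51620)

Find x<0 with |R(x)|<1.
x=-1.18: |R|=0.5162
|R(-1.96)|=0.9608 |R(-1.2)|=0.5200 |R(-0.54)|=0.6058
Bisect:
  x_lo=-2.6503 |R|=1.8617  x_hi=-0.3861 |R|=0.6884
  mid=-1.51821 |R|=0.63427 →hi
  mid=-2.08425 |R|=1.08780 →lo
  mid=-1.80123 |R|=0.82098 →hi
  mid=-1.94274 |R|=0.94438 →hi
  mid=-2.01350 |R|=1.01359 →lo
  mid=-1.97812 |R|=0.97836 →hi
  mid=-1.99581 |R|=0.99582 →hi
  ...
  [-2.00009,-1.99995] ⇒ x*=-2.0000
Stable set (-2.0000, 0).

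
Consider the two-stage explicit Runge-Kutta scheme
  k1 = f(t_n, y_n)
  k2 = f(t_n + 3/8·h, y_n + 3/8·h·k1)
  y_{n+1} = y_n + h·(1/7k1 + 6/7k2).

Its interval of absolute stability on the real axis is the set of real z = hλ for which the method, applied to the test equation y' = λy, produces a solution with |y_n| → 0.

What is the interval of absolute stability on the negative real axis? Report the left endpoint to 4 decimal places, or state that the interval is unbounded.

(-3.1111, 0).

With y'=λy (z=hλ):
  k1=λy_n ⇒ h·k1=z·y_n;  k2=λ(1+3/8z)y_n ⇒ h·k2=z(1+3/8z)y_n
  y_{n+1}/y_n = 1 + 1/7z + 6/7z(1+3/8z) = 1 + z + 9/28z²
  so R(z) = 1 + z + 9/28z².

Solve |R(x)|<1 on ℝ⁻.
x=-0.47: |R|=0.6010
R=1: x+9/28x²=0 ⇒ x=−28/9=-3.1111; min R=1−1/(4·9/28)=0.2222>−1
Confirm numerically:
  x=-2.862: |R|=0.77084 <1
  x=-2.161: |R|=0.34005 <1
  x=-1.676: |R|=0.22689 <1
  x=-1.530: |R|=0.22243 <1
  x=-3.579: |R|=1.53826 >1
  x=-3.218: |R|=1.11056 >1
Interval (-3.1111, 0).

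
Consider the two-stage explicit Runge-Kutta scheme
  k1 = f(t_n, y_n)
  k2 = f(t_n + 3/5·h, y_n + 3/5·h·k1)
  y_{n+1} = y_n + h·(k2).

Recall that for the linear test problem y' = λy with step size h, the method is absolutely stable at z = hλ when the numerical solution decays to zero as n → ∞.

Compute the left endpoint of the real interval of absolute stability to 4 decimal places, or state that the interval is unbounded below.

On y'=λy, z=hλ:
  k1=λy_n ⇒ h·k1=z·y_n;  k2=λ(1+3/5z)y_n ⇒ h·k2=z(1+3/5z)y_n
  y_{n+1}/y_n = 1 + z(1+3/5z) = 1 + z + 3/5z²
  ⇒ R(z) = 1 + z + 3/5z².

Solve |R(x)|<1 on ℝ⁻.
x=-1.1: |R|=0.6260
R=1: x+3/5x²=0 ⇒ x=−5/3=-1.6667; min R=1−1/(4·3/5)=0.5833>−1
Confirm numerically:
  x=-1.297: |R|=0.71233 <1
  x=-0.846: |R|=0.58343 <1
  x=-0.820: |R|=0.58344 <1
  x=-2.139: |R|=1.60619 >1
  x=-1.897: |R|=1.26217 >1
So |R|<1 on (-1.6667, 0).

z* = -1.6667.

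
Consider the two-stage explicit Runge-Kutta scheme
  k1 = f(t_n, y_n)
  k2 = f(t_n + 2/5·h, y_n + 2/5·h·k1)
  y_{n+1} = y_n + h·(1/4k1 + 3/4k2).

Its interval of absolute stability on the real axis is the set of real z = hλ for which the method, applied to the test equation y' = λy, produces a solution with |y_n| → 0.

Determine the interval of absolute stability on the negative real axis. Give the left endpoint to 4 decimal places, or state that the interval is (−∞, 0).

Set f=λy, z=hλ:
  k1=λy_n ⇒ h·k1=z·y_n;  k2=λ(1+2/5z)y_n ⇒ h·k2=z(1+2/5z)y_n
  y_{n+1}/y_n = 1 + 1/4z + 3/4z(1+2/5z) = 1 + z + 3/10z²
  so R(z) = 1 + z + 3/10z².

Find x<0 with |R(x)|<1.
x=-0.65: |R|=0.4768
R=1: x+3/10x²=0 ⇒ x=−10/3=-3.3333; min R=1−1/(4·3/10)=0.1667>−1
Confirm numerically:
  x=-3.092: |R|=0.77614 <1
  x=-2.336: |R|=0.30107 <1
  x=-2.234: |R|=0.26323 <1
  x=-3.812: |R|=1.54740 >1
  x=-3.479: |R|=1.15203 >1
  x=-3.368: |R|=1.03503 >1
Interval (-3.3333, 0).

z∈(-3.3333,0).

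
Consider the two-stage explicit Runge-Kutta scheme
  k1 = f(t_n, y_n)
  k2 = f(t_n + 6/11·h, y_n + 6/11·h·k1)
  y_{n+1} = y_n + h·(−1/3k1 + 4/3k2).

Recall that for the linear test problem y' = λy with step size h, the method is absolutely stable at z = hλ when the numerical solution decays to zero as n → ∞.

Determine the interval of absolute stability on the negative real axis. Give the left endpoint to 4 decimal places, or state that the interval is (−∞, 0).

On y'=λy, z=hλ:
  k1=λy_n ⇒ h·k1=z·y_n;  k2=λ(1+6/11z)y_n ⇒ h·k2=z(1+6/11z)y_n
  y_{n+1}/y_n = 1 − 1/3z + 4/3z(1+6/11z) = 1 + z + 8/11z²
  R(z) = 1 + z + 8/11z².

Boundary: |R(x)|=1, x<0.
x=-1.67: |R|=1.3583
R=1: x+8/11x²=0 ⇒ x=−11/8=-1.3750; min R=1−1/(4·8/11)=0.6562>−1
Confirm numerically:
  x=-1.201: |R|=0.84802 <1
  x=-0.899: |R|=0.68878 <1
  x=-0.865: |R|=0.67916 <1
  x=-0.861: |R|=0.67814 <1
  x=-1.809: |R|=1.57099 >1
  x=-1.770: |R|=1.50847 >1
  x=-1.610: |R|=1.27516 >1
So |R|<1 on (-1.3750, 0).

z∈(-1.3750,0).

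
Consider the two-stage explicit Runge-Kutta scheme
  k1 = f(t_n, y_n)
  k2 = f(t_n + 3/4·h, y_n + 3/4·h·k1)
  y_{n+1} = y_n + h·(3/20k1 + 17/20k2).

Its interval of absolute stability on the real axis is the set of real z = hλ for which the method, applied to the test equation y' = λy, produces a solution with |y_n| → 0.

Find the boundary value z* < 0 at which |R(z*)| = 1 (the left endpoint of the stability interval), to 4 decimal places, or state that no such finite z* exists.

left endpoint -1.5686.

Test eqn y'=λy, z=hλ:
  k1=λy_n ⇒ h·k1=z·y_n;  k2=λ(1+3/4z)y_n ⇒ h·k2=z(1+3/4z)y_n
  y_{n+1}/y_n = 1 + 3/20z + 17/20z(1+3/4z) = 1 + z + 51/80z²
  so R(z) = 1 + z + 51/80z².

Solve |R(x)|<1 on ℝ⁻.
x=-0.31: |R|=0.7513
R=1: x+51/80x²=0 ⇒ x=−80/51=-1.5686; min R=1−1/(4·51/80)=0.6078>−1
Confirm numerically:
  x=-1.547: |R|=0.97867 <1
  x=-1.150: |R|=0.69309 <1
  x=-0.894: |R|=0.61551 <1
  x=-1.812: |R|=1.28113 >1
  x=-1.622: |R|=1.05519 >1
So |R|<1 on (-1.5686, 0).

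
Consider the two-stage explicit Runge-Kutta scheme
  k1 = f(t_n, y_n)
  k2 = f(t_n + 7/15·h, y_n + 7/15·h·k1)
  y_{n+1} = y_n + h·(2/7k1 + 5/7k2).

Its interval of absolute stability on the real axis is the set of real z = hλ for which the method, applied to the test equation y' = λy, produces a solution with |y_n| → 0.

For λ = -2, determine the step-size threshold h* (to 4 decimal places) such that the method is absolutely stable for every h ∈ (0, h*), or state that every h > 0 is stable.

(-3.0000,0); λ=-2 ⇒ h* = (3)/2 = 1.5000.

Set f=λy, z=hλ:
  k1=λy_n ⇒ h·k1=z·y_n;  k2=λ(1+7/15z)y_n ⇒ h·k2=z(1+7/15z)y_n
  y_{n+1}/y_n = 1 + 2/7z + 5/7z(1+7/15z) = 1 + z + 1/3z²
  R(z) = 1 + z + 1/3z².

Boundary: |R(x)|=1, x<0.
x=-0.94: |R|=0.3545
R=1: x+1/3x²=0 ⇒ x=−3=-3.0000; min R=1−1/(4·1/3)=0.2500>−1
Confirm numerically:
  x=-2.045: |R|=0.34901 <1
  x=-1.481: |R|=0.25012 <1
  x=-1.294: |R|=0.26415 <1
  x=-3.504: |R|=1.58867 >1
  x=-3.153: |R|=1.16080 >1
  x=-3.112: |R|=1.11618 >1
So |R|<1 on (-3.0000, 0).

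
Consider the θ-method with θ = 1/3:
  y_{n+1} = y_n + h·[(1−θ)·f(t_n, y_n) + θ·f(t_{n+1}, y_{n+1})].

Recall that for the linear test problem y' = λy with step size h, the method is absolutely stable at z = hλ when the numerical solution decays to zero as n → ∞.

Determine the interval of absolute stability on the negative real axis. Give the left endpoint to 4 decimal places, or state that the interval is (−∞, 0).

With y'=λy (z=hλ):
  y_{n+1} = y_n + z·[2/3·y_n + 1/3·y_{n+1}] ⇒ (1 − 1/3z)y_{n+1} = (1 + 2/3z)y_n
  so R(z) = (1 + 2/3z)/(1 − 1/3z).

Solve |R(x)|<1 on ℝ⁻.
x=-0.76: |R|=0.3936
R=−1: 1+2/3x = −1+1/3x ⇒ -1/3x=2 ⇒ x=2/(-1/3)=-6.0000
Confirm numerically:
  x=-5.687: |R|=0.96397 <1
  x=-4.481: |R|=0.79695 <1
  x=-4.305: |R|=0.76797 <1
  x=-2.700: |R|=0.42105 <1
  x=-6.587: |R|=1.06123 >1
  x=-6.471: |R|=1.04973 >1
  x=-6.212: |R|=1.02301 >1
So |R|<1 on (-6.0000, 0).

z∈(-6.0000,0).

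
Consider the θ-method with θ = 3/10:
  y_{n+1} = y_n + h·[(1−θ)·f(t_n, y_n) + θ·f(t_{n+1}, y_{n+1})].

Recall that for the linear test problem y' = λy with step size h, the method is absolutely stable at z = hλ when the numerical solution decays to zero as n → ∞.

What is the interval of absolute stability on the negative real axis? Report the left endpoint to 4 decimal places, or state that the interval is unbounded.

Set f=λy, z=hλ:
  y_{n+1} = y_n + z·[7/10·y_n + 3/10·y_{n+1}] ⇒ (1 − 3/10z)y_{n+1} = (1 + 7/10z)y_n
  Hence R(z) = (1 + 7/10z)/(1 − 3/10z).

Need |R(x)|<1, x<0.
x=-1.72: |R|=0.1346
R=−1: 1+7/10x = −1+3/10x ⇒ -2/5x=2 ⇒ x=2/(-2/5)=-5.0000
Confirm numerically:
  x=-4.952: |R|=0.99228 <1
  x=-3.455: |R|=0.69654 <1
  x=-2.426: |R|=0.40410 <1
  x=-5.256: |R|=1.03974 >1
  x=-5.221: |R|=1.03445 >1
  x=-5.105: |R|=1.01659 >1
Stable set (-5.0000, 0).

(-5.0000, 0).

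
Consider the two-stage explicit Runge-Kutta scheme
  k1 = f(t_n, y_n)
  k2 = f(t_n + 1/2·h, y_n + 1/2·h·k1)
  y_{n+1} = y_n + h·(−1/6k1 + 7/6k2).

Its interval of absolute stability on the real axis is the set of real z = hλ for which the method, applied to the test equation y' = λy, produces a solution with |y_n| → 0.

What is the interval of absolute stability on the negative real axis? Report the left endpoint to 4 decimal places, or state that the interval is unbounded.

Test eqn y'=λy, z=hλ:
  k1=λy_n ⇒ h·k1=z·y_n;  k2=λ(1+1/2z)y_n ⇒ h·k2=z(1+1/2z)y_n
  y_{n+1}/y_n = 1 − 1/6z + 7/6z(1+1/2z) = 1 + z + 7/12z²
  R(z) = 1 + z + 7/12z².

Boundary: |R(x)|=1, x<0.
x=-1.45: |R|=0.7765
R=1: x+7/12x²=0 ⇒ x=−12/7=-1.7143; min R=1−1/(4·7/12)=0.5714>−1
Confirm numerically:
  x=-1.552: |R|=0.85308 <1
  x=-0.865: |R|=0.57146 <1
  x=-0.763: |R|=0.57660 <1
  x=-2.212: |R|=1.64222 >1
  x=-1.953: |R|=1.27196 >1
  x=-1.943: |R|=1.25923 >1
Interval (-1.7143, 0).

z∈(-1.7143,0).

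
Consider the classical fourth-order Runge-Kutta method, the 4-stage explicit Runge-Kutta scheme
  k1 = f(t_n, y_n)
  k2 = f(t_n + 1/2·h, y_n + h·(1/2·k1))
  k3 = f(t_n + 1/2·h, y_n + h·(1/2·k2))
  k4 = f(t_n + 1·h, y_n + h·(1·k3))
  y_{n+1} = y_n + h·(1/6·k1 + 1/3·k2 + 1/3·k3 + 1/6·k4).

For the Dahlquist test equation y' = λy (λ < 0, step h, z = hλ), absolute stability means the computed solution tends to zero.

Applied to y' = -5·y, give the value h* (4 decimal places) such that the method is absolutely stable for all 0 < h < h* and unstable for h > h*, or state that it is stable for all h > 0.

With y'=λy (z=hλ):
  order 4, 4-stage ⇒ R(z)=1+z+z^2/2+z^3/6+z^4/24
  (e.g. R(-1.35)=0.28958, |R|=0.28958)

Solve |R(x)|<1 on ℝ⁻.
x=-1.35: |R|=0.2896
|R(-2.79)|=1.0071 |R(-1.44)|=0.2783 |R(-0.98)|=0.3818
Bisect:
  x_lo=-3.2435 |R|=1.9410  x_hi=-0.1552 |R|=0.8562
  mid=-1.69934 |R|=0.27412 →hi
  mid=-2.47140 |R|=0.62109 →hi
  mid=-2.85743 |R|=1.11431 →lo
  mid=-2.66441 |R|=0.83253 →hi
  mid=-2.76092 |R|=0.96387 →hi
  mid=-2.80917 |R|=1.03660 →lo
  mid=-2.78505 |R|=0.99963 →hi
  mid=-2.79711 |R|=1.01796 →lo
  ...
  [-2.78542,-2.78523] ⇒ x*=-2.7853
Interval (-2.7853, 0).

(-2.7853,0); λ=-5 ⇒ h* = 0.5571.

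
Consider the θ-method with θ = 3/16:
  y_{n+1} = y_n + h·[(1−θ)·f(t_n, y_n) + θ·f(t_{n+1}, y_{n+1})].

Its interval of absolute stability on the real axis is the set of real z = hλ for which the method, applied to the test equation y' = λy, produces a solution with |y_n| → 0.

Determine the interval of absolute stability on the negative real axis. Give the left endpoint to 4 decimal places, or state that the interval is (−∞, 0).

Test eqn y'=λy, z=hλ:
  y_{n+1} = y_n + z·[13/16·y_n + 3/16·y_{n+1}] ⇒ (1 − 3/16z)y_{n+1} = (1 + 13/16z)y_n
  R(z) = (1 + 13/16z)/(1 − 3/16z).

Find x<0 with |R(x)|<1.
x=-1.77: |R|=0.3290
R=−1: 1+13/16x = −1+3/16x ⇒ -5/8x=2 ⇒ x=2/(-5/8)=-3.2000
Confirm numerically:
  x=-2.155: |R|=0.53483 <1
  x=-1.957: |R|=0.43167 <1
  x=-1.831: |R|=0.36305 <1
  x=-1.765: |R|=0.32613 <1
  x=-3.709: |R|=1.18764 >1
  x=-3.618: |R|=1.15566 >1
Stable set (-3.2000, 0).

(-3.2000, 0).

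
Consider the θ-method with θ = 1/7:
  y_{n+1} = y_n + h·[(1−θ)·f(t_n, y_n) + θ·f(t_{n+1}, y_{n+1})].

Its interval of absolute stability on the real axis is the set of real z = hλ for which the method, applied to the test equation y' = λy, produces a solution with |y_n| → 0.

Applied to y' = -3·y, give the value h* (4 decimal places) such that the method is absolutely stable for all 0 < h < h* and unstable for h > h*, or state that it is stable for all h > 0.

(-2.8000,0); λ=-3 ⇒ h* = (14/5)/3 = 0.9333.

Test eqn y'=λy, z=hλ:
  y_{n+1} = y_n + z·[6/7·y_n + 1/7·y_{n+1}] ⇒ (1 − 1/7z)y_{n+1} = (1 + 6/7z)y_n
  so R(z) = (1 + 6/7z)/(1 − 1/7z).

Boundary: |R(x)|=1, x<0.
x=-1.44: |R|=0.1943
R=−1: 1+6/7x = −1+1/7x ⇒ -5/7x=2 ⇒ x=2/(-5/7)=-2.8000
Confirm numerically:
  x=-2.292: |R|=0.72665 <1
  x=-2.060: |R|=0.59161 <1
  x=-2.034: |R|=0.57605 <1
  x=-1.460: |R|=0.20804 <1
  x=-2.940: |R|=1.07042 >1
  x=-2.893: |R|=1.04700 >1
Interval (-2.8000, 0).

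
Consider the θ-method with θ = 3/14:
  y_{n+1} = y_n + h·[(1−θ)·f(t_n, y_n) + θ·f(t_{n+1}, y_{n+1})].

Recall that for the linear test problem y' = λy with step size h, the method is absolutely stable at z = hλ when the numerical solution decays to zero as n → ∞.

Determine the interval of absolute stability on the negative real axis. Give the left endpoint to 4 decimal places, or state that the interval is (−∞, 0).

With y'=λy (z=hλ):
  y_{n+1} = y_n + z·[11/14·y_n + 3/14·y_{n+1}] ⇒ (1 − 3/14z)y_{n+1} = (1 + 11/14z)y_n
  ⇒ R(z) = (1 + 11/14z)/(1 − 3/14z).

Find x<0 with |R(x)|<1.
x=-1.24: |R|=0.0203
R=−1: 1+11/14x = −1+3/14x ⇒ -4/7x=2 ⇒ x=2/(-4/7)=-3.5000
Confirm numerically:
  x=-3.343: |R|=0.94773 <1
  x=-2.764: |R|=0.73587 <1
  x=-2.322: |R|=0.55051 <1
  x=-3.775: |R|=1.08687 >1
  x=-3.680: |R|=1.05751 >1
  x=-3.615: |R|=1.03703 >1
Interval (-3.5000, 0).

(-3.5000, 0).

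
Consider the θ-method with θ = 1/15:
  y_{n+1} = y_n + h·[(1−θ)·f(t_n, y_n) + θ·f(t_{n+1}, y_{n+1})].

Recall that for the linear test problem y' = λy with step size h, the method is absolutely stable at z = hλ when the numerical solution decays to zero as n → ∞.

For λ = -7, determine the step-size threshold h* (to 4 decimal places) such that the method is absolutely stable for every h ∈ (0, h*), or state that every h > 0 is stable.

Set f=λy, z=hλ:
  y_{n+1} = y_n + z·[14/15·y_n + 1/15·y_{n+1}] ⇒ (1 − 1/15z)y_{n+1} = (1 + 14/15z)y_n
  so R(z) = (1 + 14/15z)/(1 − 1/15z).

Need |R(x)|<1, x<0.
x=-1.57: |R|=0.4212
R=−1: 1+14/15x = −1+1/15x ⇒ -13/15x=2 ⇒ x=2/(-13/15)=-2.3077
Confirm numerically:
  x=-1.260: |R|=0.16236 <1
  x=-1.233: |R|=0.13935 <1
  x=-1.146: |R|=0.06466 <1
  x=-2.718: |R|=1.30105 >1
  x=-2.333: |R|=1.01898 >1
Interval (-2.3077, 0).

(-2.3077,0); λ=-7 ⇒ h* = (30/13)/7 = 0.3297.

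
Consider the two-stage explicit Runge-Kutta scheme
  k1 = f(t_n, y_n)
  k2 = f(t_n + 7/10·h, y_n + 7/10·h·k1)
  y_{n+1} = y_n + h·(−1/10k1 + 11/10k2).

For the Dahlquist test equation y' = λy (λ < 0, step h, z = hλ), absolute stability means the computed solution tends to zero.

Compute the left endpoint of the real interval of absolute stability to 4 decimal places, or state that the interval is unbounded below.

left endpoint -1.2987.

With y'=λy (z=hλ):
  k1=λy_n ⇒ h·k1=z·y_n;  k2=λ(1+7/10z)y_n ⇒ h·k2=z(1+7/10z)y_n
  y_{n+1}/y_n = 1 − 1/10z + 11/10z(1+7/10z) = 1 + z + 77/100z²
  so R(z) = 1 + z + 77/100z².

Find x<0 with |R(x)|<1.
x=-1.19: |R|=0.9004
R=1: x+77/100x²=0 ⇒ x=−100/77=-1.2987; min R=1−1/(4·77/100)=0.6753>−1
Confirm numerically:
  x=-1.097: |R|=0.82962 <1
  x=-1.055: |R|=0.80203 <1
  x=-0.722: |R|=0.67939 <1
  x=-0.544: |R|=0.68387 <1
  x=-1.822: |R|=1.73416 >1
  x=-1.714: |R|=1.54810 >1
  x=-1.344: |R|=1.04688 >1
Interval (-1.2987, 0).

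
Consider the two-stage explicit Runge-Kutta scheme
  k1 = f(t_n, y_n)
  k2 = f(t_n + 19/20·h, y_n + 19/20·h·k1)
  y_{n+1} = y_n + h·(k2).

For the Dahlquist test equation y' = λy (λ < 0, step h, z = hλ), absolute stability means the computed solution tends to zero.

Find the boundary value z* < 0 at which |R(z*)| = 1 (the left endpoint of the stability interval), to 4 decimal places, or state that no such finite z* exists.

z* = -1.0526.

Test eqn y'=λy, z=hλ:
  k1=λy_n ⇒ h·k1=z·y_n;  k2=λ(1+19/20z)y_n ⇒ h·k2=z(1+19/20z)y_n
  y_{n+1}/y_n = 1 + z(1+19/20z) = 1 + z + 19/20z²
  Hence R(z) = 1 + z + 19/20z².

Solve |R(x)|<1 on ℝ⁻.
x=-1.12: |R|=1.0717
R=1: x+19/20x²=0 ⇒ x=−20/19=-1.0526; min R=1−1/(4·19/20)=0.7368>−1
Confirm numerically:
  x=-0.953: |R|=0.90980 <1
  x=-0.826: |R|=0.82216 <1
  x=-0.814: |R|=0.81547 <1
  x=-0.717: |R|=0.77138 <1
  x=-1.441: |R|=1.53166 >1
  x=-1.299: |R|=1.30403 >1
  x=-1.244: |R|=1.22616 >1
Stable set (-1.0526, 0).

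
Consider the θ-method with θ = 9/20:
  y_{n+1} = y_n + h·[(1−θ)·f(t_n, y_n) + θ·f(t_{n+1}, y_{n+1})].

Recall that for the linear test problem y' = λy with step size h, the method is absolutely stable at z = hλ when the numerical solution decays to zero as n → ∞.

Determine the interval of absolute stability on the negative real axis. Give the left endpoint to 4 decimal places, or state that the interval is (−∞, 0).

Set f=λy, z=hλ:
  y_{n+1} = y_n + z·[11/20·y_n + 9/20·y_{n+1}] ⇒ (1 − 9/20z)y_{n+1} = (1 + 11/20z)y_n
  Hence R(z) = (1 + 11/20z)/(1 − 9/20z).

Need |R(x)|<1, x<0.
x=-1.63: |R|=0.0597
R=−1: 1+11/20x = −1+9/20x ⇒ -1/10x=2 ⇒ x=2/(-1/10)=-20.0000
Confirm numerically:
  x=-18.580: |R|=0.98483 <1
  x=-10.622: |R|=0.83775 <1
  x=-9.764: |R|=0.81023 <1
  x=-20.535: |R|=1.00522 >1
  x=-20.264: |R|=1.00261 >1
Stable set (-20.0000, 0).

z∈(-20.0000,0).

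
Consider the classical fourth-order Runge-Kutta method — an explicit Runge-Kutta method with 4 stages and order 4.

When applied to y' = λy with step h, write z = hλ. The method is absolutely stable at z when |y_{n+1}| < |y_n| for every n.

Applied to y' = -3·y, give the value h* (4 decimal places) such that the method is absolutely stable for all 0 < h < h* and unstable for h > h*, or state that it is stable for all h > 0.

Set f=λy, z=hλ:
  order 4, 4-stage ⇒ R(z)=1+z+z^2/2+z^3/6+z^4/24
  (e.g. R(-1.01)=0.37169, |R|=0.37169)

Need |R(x)|<1, x<0.
x=-1.01: |R|=0.3717
|R(-2.82)|=1.0536 |R(-1.59)|=0.2704 |R(-1.15)|=0.3306
Bisect:
  x_lo=-3.3081 |R|=2.1199  x_hi=-0.0739 |R|=0.9288
  mid=-1.69100 |R|=0.27354 →hi
  mid=-2.49954 |R|=0.64798 →hi
  mid=-2.90381 |R|=1.19389 →lo
  mid=-2.70167 |R|=0.88107 →hi
  mid=-2.80274 |R|=1.02662 →lo
  mid=-2.75221 |R|=0.95125 →hi
  mid=-2.77747 |R|=0.98827 →hi
  mid=-2.79011 |R|=1.00728 →lo
  mid=-2.78379 |R|=0.99773 →hi
  ...
  [-2.78537,-2.78517] ⇒ x*=-2.7853
So |R|<1 on (-2.7853, 0).

(-2.7853,0); λ=-3 ⇒ h* = 0.9284.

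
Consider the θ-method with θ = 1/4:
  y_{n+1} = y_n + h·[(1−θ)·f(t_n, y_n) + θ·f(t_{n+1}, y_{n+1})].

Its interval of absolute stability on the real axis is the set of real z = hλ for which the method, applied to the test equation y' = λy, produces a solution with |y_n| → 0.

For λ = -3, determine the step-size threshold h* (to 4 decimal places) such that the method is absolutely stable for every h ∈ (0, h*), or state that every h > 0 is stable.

Set f=λy, z=hλ:
  y_{n+1} = y_n + z·[3/4·y_n + 1/4·y_{n+1}] ⇒ (1 − 1/4z)y_{n+1} = (1 + 3/4z)y_n
  R(z) = (1 + 3/4z)/(1 − 1/4z).

Need |R(x)|<1, x<0.
x=-1.57: |R|=0.1275
R=−1: 1+3/4x = −1+1/4x ⇒ -1/2x=2 ⇒ x=2/(-1/2)=-4.0000
Confirm numerically:
  x=-3.848: |R|=0.96126 <1
  x=-3.559: |R|=0.88332 <1
  x=-3.288: |R|=0.80461 <1
  x=-2.665: |R|=0.59940 <1
  x=-4.566: |R|=1.13215 >1
  x=-4.228: |R|=1.05542 >1
  x=-4.150: |R|=1.03681 >1
Stable set (-4.0000, 0).

(-4.0000,0); λ=-3 ⇒ h* = (4)/3 = 1.3333.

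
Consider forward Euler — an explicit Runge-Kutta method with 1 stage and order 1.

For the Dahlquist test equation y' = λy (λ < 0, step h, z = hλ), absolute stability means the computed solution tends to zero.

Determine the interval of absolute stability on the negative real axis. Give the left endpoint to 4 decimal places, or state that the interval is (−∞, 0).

Test eqn y'=λy, z=hλ:
  order 1, 1-stage ⇒ R(z)=1+z
  (e.g. R(-0.97)=0.03000, |R|=0.03000)

Find x<0 with |R(x)|<1.
x=-0.97: |R|=0.0300
|R(-2.27)|=1.2700 |R(-1.25)|=0.2500 |R(-0.66)|=0.3400
Bisect:
  x_lo=-2.6386 |R|=1.6386  x_hi=-0.3526 |R|=0.6474
  mid=-1.49559 |R|=0.49559 →hi
  mid=-2.06709 |R|=1.06709 →lo
  mid=-1.78134 |R|=0.78134 →hi
  mid=-1.92422 |R|=0.92422 →hi
  mid=-1.99565 |R|=0.99565 →hi
  mid=-2.03137 |R|=1.03137 →lo
  mid=-2.01351 |R|=1.01351 →lo
  mid=-2.00458 |R|=1.00458 →lo
  mid=-2.00012 |R|=1.00012 →lo
  mid=-1.99789 |R|=0.99789 →hi
  ...
  [-2.00012,-1.99998] ⇒ x*=-2.0000
Stable set (-2.0000, 0).

z∈(-2.0000,0).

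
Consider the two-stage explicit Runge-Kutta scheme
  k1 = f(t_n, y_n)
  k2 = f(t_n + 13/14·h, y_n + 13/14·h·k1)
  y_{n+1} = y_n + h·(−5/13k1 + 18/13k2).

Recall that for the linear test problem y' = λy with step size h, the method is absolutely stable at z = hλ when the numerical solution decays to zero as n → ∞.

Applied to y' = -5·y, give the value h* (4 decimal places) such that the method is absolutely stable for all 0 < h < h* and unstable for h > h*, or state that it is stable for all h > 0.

With y'=λy (z=hλ):
  k1=λy_n ⇒ h·k1=z·y_n;  k2=λ(1+13/14z)y_n ⇒ h·k2=z(1+13/14z)y_n
  y_{n+1}/y_n = 1 − 5/13z + 18/13z(1+13/14z) = 1 + z + 9/7z²
  R(z) = 1 + z + 9/7z².

Boundary: |R(x)|=1, x<0.
x=-1.02: |R|=1.3177
R=1: x+9/7x²=0 ⇒ x=−7/9=-0.7778; min R=1−1/(4·9/7)=0.8056>−1
Confirm numerically:
  x=-0.729: |R|=0.95428 <1
  x=-0.648: |R|=0.89188 <1
  x=-0.471: |R|=0.81422 <1
  x=-0.456: |R|=0.81135 <1
  x=-1.260: |R|=1.78120 >1
  x=-0.871: |R|=1.10440 >1
Interval (-0.7778, 0).

(-0.7778,0); λ=-5 ⇒ h* = (7/9)/5 = 0.1556.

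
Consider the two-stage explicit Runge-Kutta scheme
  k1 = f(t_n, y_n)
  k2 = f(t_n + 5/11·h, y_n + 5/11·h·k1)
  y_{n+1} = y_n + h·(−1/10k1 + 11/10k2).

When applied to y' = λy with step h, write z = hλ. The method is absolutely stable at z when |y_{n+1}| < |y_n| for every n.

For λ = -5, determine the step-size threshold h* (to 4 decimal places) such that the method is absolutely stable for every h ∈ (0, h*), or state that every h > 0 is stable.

On y'=λy, z=hλ:
  k1=λy_n ⇒ h·k1=z·y_n;  k2=λ(1+5/11z)y_n ⇒ h·k2=z(1+5/11z)y_n
  y_{n+1}/y_n = 1 − 1/10z + 11/10z(1+5/11z) = 1 + z + 1/2z²
  ⇒ R(z) = 1 + z + 1/2z².

Boundary: |R(x)|=1, x<0.
x=-0.5: |R|=0.6250
R=1: x+1/2x²=0 ⇒ x=−2=-2.0000; min R=1−1/(4·1/2)=0.5000>−1
Confirm numerically:
  x=-1.650: |R|=0.71125 <1
  x=-1.647: |R|=0.70930 <1
  x=-1.148: |R|=0.51095 <1
  x=-1.005: |R|=0.50001 <1
  x=-2.599: |R|=1.77840 >1
  x=-2.021: |R|=1.02122 >1
Interval (-2.0000, 0).

(-2.0000,0); λ=-5 ⇒ h* = (2)/5 = 0.4000.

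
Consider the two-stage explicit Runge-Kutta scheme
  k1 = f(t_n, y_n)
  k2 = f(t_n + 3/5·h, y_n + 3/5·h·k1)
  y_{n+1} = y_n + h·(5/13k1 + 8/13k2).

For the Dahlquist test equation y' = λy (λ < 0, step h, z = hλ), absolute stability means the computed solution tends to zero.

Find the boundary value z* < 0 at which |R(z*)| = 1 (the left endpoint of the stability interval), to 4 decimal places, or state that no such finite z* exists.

With y'=λy (z=hλ):
  k1=λy_n ⇒ h·k1=z·y_n;  k2=λ(1+3/5z)y_n ⇒ h·k2=z(1+3/5z)y_n
  y_{n+1}/y_n = 1 + 5/13z + 8/13z(1+3/5z) = 1 + z + 24/65z²
  Hence R(z) = 1 + z + 24/65z².

Boundary: |R(x)|=1, x<0.
x=-1.59: |R|=0.3435
R=1: x+24/65x²=0 ⇒ x=−65/24=-2.7083; min R=1−1/(4·24/65)=0.3229>−1
Confirm numerically:
  x=-2.433: |R|=0.75266 <1
  x=-2.168: |R|=0.56747 <1
  x=-1.965: |R|=0.46068 <1
  x=-1.546: |R|=0.33650 <1
  x=-3.092: |R|=1.43802 >1
  x=-2.923: |R|=1.23168 >1
  x=-2.800: |R|=1.09477 >1
Stable set (-2.7083, 0).

z* = -2.7083.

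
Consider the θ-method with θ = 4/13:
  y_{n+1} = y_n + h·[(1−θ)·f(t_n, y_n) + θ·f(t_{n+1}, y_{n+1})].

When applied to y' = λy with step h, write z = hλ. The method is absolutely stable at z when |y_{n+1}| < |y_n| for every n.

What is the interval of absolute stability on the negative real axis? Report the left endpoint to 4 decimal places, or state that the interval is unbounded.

z∈(-5.2000,0).

On y'=λy, z=hλ:
  y_{n+1} = y_n + z·[9/13·y_n + 4/13·y_{n+1}] ⇒ (1 − 4/13z)y_{n+1} = (1 + 9/13z)y_n
  Hence R(z) = (1 + 9/13z)/(1 − 4/13z).

Find x<0 with |R(x)|<1.
x=-0.83: |R|=0.3388
R=−1: 1+9/13x = −1+4/13x ⇒ -5/13x=2 ⇒ x=2/(-5/13)=-5.2000
Confirm numerically:
  x=-4.302: |R|=0.85136 <1
  x=-2.979: |R|=0.55430 <1
  x=-2.863: |R|=0.52212 <1
  x=-5.613: |R|=1.05825 >1
  x=-5.265: |R|=1.00954 >1
Stable set (-5.2000, 0).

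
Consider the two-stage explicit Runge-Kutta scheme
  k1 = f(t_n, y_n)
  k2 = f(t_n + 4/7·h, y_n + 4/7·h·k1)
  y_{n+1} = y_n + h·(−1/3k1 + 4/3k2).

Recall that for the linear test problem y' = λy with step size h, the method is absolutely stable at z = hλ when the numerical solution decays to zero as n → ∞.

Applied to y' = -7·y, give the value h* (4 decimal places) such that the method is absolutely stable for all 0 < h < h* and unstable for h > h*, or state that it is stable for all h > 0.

On y'=λy, z=hλ:
  k1=λy_n ⇒ h·k1=z·y_n;  k2=λ(1+4/7z)y_n ⇒ h·k2=z(1+4/7z)y_n
  y_{n+1}/y_n = 1 − 1/3z + 4/3z(1+4/7z) = 1 + z + 16/21z²
  R(z) = 1 + z + 16/21z².

Boundary: |R(x)|=1, x<0.
x=-0.6: |R|=0.6743
R=1: x+16/21x²=0 ⇒ x=−21/16=-1.3125; min R=1−1/(4·16/21)=0.6719>−1
Confirm numerically:
  x=-1.271: |R|=0.95981 <1
  x=-0.564: |R|=0.67836 <1
  x=-0.533: |R|=0.68345 <1
  x=-1.556: |R|=1.28868 >1
  x=-1.490: |R|=1.20150 >1
So |R|<1 on (-1.3125, 0).

(-1.3125,0); λ=-7 ⇒ h* = (21/16)/7 = 0.1875.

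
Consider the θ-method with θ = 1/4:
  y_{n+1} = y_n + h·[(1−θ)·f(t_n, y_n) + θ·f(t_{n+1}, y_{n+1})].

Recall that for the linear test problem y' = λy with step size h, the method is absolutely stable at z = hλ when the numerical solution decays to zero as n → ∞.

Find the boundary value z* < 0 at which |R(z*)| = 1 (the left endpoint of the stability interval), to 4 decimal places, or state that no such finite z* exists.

On y'=λy, z=hλ:
  y_{n+1} = y_n + z·[3/4·y_n + 1/4·y_{n+1}] ⇒ (1 − 1/4z)y_{n+1} = (1 + 3/4z)y_n
  so R(z) = (1 + 3/4z)/(1 − 1/4z).

Need |R(x)|<1, x<0.
x=-1.58: |R|=0.1326
R=−1: 1+3/4x = −1+1/4x ⇒ -1/2x=2 ⇒ x=2/(-1/2)=-4.0000
Confirm numerically:
  x=-3.827: |R|=0.95579 <1
  x=-3.361: |R|=0.82638 <1
  x=-2.851: |R|=0.66457 <1
  x=-2.797: |R|=0.64602 <1
  x=-4.403: |R|=1.09592 >1
  x=-4.369: |R|=1.08818 >1
Interval (-4.0000, 0).

z* = -4.0000.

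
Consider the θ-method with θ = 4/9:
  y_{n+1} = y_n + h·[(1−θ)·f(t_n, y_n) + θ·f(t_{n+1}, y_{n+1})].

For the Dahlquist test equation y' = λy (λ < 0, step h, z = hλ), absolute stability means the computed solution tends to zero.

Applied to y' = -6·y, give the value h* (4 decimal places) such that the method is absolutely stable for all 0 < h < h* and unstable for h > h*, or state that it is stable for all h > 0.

Set f=λy, z=hλ:
  y_{n+1} = y_n + z·[5/9·y_n + 4/9·y_{n+1}] ⇒ (1 − 4/9z)y_{n+1} = (1 + 5/9z)y_n
  so R(z) = (1 + 5/9z)/(1 − 4/9z).

Find x<0 with |R(x)|<1.
x=-0.32: |R|=0.7198
R=−1: 1+5/9x = −1+4/9x ⇒ -1/9x=2 ⇒ x=2/(-1/9)=-18.0000
Confirm numerically:
  x=-16.129: |R|=0.97455 <1
  x=-12.618: |R|=0.90950 <1
  x=-9.144: |R|=0.80569 <1
  x=-7.441: |R|=0.72761 <1
  x=-18.547: |R|=1.00658 >1
  x=-18.043: |R|=1.00053 >1
  x=-18.033: |R|=1.00041 >1
So |R|<1 on (-18.0000, 0).

(-18.0000,0); λ=-6 ⇒ h* = (18)/6 = 3.0000.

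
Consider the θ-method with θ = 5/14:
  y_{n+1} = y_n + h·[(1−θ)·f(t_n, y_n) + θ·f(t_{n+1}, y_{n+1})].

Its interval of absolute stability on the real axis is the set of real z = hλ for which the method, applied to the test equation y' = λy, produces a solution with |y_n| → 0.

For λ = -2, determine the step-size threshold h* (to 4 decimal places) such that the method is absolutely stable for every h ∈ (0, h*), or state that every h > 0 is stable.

(-7.0000,0); λ=-2 ⇒ h* = (7)/2 = 3.5000.

With y'=λy (z=hλ):
  y_{n+1} = y_n + z·[9/14·y_n + 5/14·y_{n+1}] ⇒ (1 − 5/14z)y_{n+1} = (1 + 9/14z)y_n
  ⇒ R(z) = (1 + 9/14z)/(1 − 5/14z).

Solve |R(x)|<1 on ℝ⁻.
x=-1.17: |R|=0.1748
R=−1: 1+9/14x = −1+5/14x ⇒ -2/7x=2 ⇒ x=2/(-2/7)=-7.0000
Confirm numerically:
  x=-6.733: |R|=0.97759 <1
  x=-4.583: |R|=0.73810 <1
  x=-3.369: |R|=0.52913 <1
  x=-7.550: |R|=1.04251 >1
  x=-7.476: |R|=1.03706 >1
  x=-7.290: |R|=1.02299 >1
Stable set (-7.0000, 0).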